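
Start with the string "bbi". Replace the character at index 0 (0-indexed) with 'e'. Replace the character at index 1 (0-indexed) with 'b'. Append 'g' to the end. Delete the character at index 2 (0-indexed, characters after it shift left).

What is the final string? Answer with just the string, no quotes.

Answer: ebg

Derivation:
Applying each edit step by step:
Start: "bbi"
Op 1 (replace idx 0: 'b' -> 'e'): "bbi" -> "ebi"
Op 2 (replace idx 1: 'b' -> 'b'): "ebi" -> "ebi"
Op 3 (append 'g'): "ebi" -> "ebig"
Op 4 (delete idx 2 = 'i'): "ebig" -> "ebg"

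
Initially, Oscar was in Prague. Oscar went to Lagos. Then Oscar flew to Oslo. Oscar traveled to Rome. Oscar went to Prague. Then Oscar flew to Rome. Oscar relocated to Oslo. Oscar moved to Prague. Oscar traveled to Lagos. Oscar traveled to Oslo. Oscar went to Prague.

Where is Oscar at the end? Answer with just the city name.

Tracking Oscar's location:
Start: Oscar is in Prague.
After move 1: Prague -> Lagos. Oscar is in Lagos.
After move 2: Lagos -> Oslo. Oscar is in Oslo.
After move 3: Oslo -> Rome. Oscar is in Rome.
After move 4: Rome -> Prague. Oscar is in Prague.
After move 5: Prague -> Rome. Oscar is in Rome.
After move 6: Rome -> Oslo. Oscar is in Oslo.
After move 7: Oslo -> Prague. Oscar is in Prague.
After move 8: Prague -> Lagos. Oscar is in Lagos.
After move 9: Lagos -> Oslo. Oscar is in Oslo.
After move 10: Oslo -> Prague. Oscar is in Prague.

Answer: Prague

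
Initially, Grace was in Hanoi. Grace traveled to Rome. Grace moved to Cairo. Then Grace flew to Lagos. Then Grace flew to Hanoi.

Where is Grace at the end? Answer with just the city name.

Tracking Grace's location:
Start: Grace is in Hanoi.
After move 1: Hanoi -> Rome. Grace is in Rome.
After move 2: Rome -> Cairo. Grace is in Cairo.
After move 3: Cairo -> Lagos. Grace is in Lagos.
After move 4: Lagos -> Hanoi. Grace is in Hanoi.

Answer: Hanoi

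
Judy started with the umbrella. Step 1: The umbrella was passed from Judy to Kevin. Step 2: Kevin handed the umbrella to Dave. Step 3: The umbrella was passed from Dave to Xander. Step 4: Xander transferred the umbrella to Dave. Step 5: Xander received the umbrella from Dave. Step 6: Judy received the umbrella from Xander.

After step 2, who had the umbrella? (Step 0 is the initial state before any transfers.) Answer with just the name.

Answer: Dave

Derivation:
Tracking the umbrella holder through step 2:
After step 0 (start): Judy
After step 1: Kevin
After step 2: Dave

At step 2, the holder is Dave.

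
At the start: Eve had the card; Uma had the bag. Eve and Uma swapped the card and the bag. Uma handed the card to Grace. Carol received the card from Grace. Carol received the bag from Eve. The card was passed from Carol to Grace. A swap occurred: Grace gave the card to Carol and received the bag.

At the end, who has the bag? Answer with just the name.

Tracking all object holders:
Start: card:Eve, bag:Uma
Event 1 (swap card<->bag: now card:Uma, bag:Eve). State: card:Uma, bag:Eve
Event 2 (give card: Uma -> Grace). State: card:Grace, bag:Eve
Event 3 (give card: Grace -> Carol). State: card:Carol, bag:Eve
Event 4 (give bag: Eve -> Carol). State: card:Carol, bag:Carol
Event 5 (give card: Carol -> Grace). State: card:Grace, bag:Carol
Event 6 (swap card<->bag: now card:Carol, bag:Grace). State: card:Carol, bag:Grace

Final state: card:Carol, bag:Grace
The bag is held by Grace.

Answer: Grace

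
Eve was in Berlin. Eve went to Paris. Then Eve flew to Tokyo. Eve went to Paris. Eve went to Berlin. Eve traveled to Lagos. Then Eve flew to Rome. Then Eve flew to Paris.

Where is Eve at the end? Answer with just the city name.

Tracking Eve's location:
Start: Eve is in Berlin.
After move 1: Berlin -> Paris. Eve is in Paris.
After move 2: Paris -> Tokyo. Eve is in Tokyo.
After move 3: Tokyo -> Paris. Eve is in Paris.
After move 4: Paris -> Berlin. Eve is in Berlin.
After move 5: Berlin -> Lagos. Eve is in Lagos.
After move 6: Lagos -> Rome. Eve is in Rome.
After move 7: Rome -> Paris. Eve is in Paris.

Answer: Paris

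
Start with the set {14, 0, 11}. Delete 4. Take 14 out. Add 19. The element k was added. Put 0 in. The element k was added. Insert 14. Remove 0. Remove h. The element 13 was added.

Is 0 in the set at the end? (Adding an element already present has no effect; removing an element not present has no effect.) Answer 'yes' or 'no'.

Answer: no

Derivation:
Tracking the set through each operation:
Start: {0, 11, 14}
Event 1 (remove 4): not present, no change. Set: {0, 11, 14}
Event 2 (remove 14): removed. Set: {0, 11}
Event 3 (add 19): added. Set: {0, 11, 19}
Event 4 (add k): added. Set: {0, 11, 19, k}
Event 5 (add 0): already present, no change. Set: {0, 11, 19, k}
Event 6 (add k): already present, no change. Set: {0, 11, 19, k}
Event 7 (add 14): added. Set: {0, 11, 14, 19, k}
Event 8 (remove 0): removed. Set: {11, 14, 19, k}
Event 9 (remove h): not present, no change. Set: {11, 14, 19, k}
Event 10 (add 13): added. Set: {11, 13, 14, 19, k}

Final set: {11, 13, 14, 19, k} (size 5)
0 is NOT in the final set.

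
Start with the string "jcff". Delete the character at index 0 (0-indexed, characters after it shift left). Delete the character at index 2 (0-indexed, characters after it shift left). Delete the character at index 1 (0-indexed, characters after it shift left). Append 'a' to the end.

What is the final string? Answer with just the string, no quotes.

Answer: ca

Derivation:
Applying each edit step by step:
Start: "jcff"
Op 1 (delete idx 0 = 'j'): "jcff" -> "cff"
Op 2 (delete idx 2 = 'f'): "cff" -> "cf"
Op 3 (delete idx 1 = 'f'): "cf" -> "c"
Op 4 (append 'a'): "c" -> "ca"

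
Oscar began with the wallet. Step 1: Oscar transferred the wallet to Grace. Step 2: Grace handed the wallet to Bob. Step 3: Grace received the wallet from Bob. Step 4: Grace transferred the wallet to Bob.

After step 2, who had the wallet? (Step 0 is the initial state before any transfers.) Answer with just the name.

Tracking the wallet holder through step 2:
After step 0 (start): Oscar
After step 1: Grace
After step 2: Bob

At step 2, the holder is Bob.

Answer: Bob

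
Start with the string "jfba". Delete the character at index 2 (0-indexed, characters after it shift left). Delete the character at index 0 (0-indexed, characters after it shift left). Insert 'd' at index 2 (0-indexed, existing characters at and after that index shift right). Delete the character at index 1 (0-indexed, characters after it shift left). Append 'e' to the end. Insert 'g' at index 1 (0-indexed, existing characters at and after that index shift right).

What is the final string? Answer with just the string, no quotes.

Answer: fgde

Derivation:
Applying each edit step by step:
Start: "jfba"
Op 1 (delete idx 2 = 'b'): "jfba" -> "jfa"
Op 2 (delete idx 0 = 'j'): "jfa" -> "fa"
Op 3 (insert 'd' at idx 2): "fa" -> "fad"
Op 4 (delete idx 1 = 'a'): "fad" -> "fd"
Op 5 (append 'e'): "fd" -> "fde"
Op 6 (insert 'g' at idx 1): "fde" -> "fgde"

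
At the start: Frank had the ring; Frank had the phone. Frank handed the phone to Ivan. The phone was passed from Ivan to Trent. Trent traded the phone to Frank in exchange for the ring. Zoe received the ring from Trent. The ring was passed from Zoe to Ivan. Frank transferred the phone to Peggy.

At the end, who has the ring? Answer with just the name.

Answer: Ivan

Derivation:
Tracking all object holders:
Start: ring:Frank, phone:Frank
Event 1 (give phone: Frank -> Ivan). State: ring:Frank, phone:Ivan
Event 2 (give phone: Ivan -> Trent). State: ring:Frank, phone:Trent
Event 3 (swap phone<->ring: now phone:Frank, ring:Trent). State: ring:Trent, phone:Frank
Event 4 (give ring: Trent -> Zoe). State: ring:Zoe, phone:Frank
Event 5 (give ring: Zoe -> Ivan). State: ring:Ivan, phone:Frank
Event 6 (give phone: Frank -> Peggy). State: ring:Ivan, phone:Peggy

Final state: ring:Ivan, phone:Peggy
The ring is held by Ivan.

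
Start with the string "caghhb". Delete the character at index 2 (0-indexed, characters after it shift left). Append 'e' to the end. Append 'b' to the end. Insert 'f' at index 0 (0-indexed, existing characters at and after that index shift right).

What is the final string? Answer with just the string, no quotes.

Applying each edit step by step:
Start: "caghhb"
Op 1 (delete idx 2 = 'g'): "caghhb" -> "cahhb"
Op 2 (append 'e'): "cahhb" -> "cahhbe"
Op 3 (append 'b'): "cahhbe" -> "cahhbeb"
Op 4 (insert 'f' at idx 0): "cahhbeb" -> "fcahhbeb"

Answer: fcahhbeb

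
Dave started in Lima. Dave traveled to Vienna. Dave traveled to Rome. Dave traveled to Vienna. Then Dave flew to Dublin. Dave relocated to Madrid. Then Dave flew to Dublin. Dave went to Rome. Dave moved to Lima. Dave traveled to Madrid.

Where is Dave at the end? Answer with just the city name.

Tracking Dave's location:
Start: Dave is in Lima.
After move 1: Lima -> Vienna. Dave is in Vienna.
After move 2: Vienna -> Rome. Dave is in Rome.
After move 3: Rome -> Vienna. Dave is in Vienna.
After move 4: Vienna -> Dublin. Dave is in Dublin.
After move 5: Dublin -> Madrid. Dave is in Madrid.
After move 6: Madrid -> Dublin. Dave is in Dublin.
After move 7: Dublin -> Rome. Dave is in Rome.
After move 8: Rome -> Lima. Dave is in Lima.
After move 9: Lima -> Madrid. Dave is in Madrid.

Answer: Madrid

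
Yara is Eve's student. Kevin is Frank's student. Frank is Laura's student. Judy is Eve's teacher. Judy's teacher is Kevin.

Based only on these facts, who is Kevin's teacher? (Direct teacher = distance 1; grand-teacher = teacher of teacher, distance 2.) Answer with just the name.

Answer: Frank

Derivation:
Reconstructing the teacher chain from the given facts:
  Laura -> Frank -> Kevin -> Judy -> Eve -> Yara
(each arrow means 'teacher of the next')
Positions in the chain (0 = top):
  position of Laura: 0
  position of Frank: 1
  position of Kevin: 2
  position of Judy: 3
  position of Eve: 4
  position of Yara: 5

Kevin is at position 2; the teacher is 1 step up the chain, i.e. position 1: Frank.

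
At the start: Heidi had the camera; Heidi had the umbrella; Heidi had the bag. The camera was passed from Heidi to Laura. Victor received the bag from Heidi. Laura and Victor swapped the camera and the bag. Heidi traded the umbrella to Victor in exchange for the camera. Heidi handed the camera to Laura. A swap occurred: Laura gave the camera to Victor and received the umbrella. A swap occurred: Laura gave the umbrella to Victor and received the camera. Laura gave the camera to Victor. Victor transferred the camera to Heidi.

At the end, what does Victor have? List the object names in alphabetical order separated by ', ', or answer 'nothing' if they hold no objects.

Tracking all object holders:
Start: camera:Heidi, umbrella:Heidi, bag:Heidi
Event 1 (give camera: Heidi -> Laura). State: camera:Laura, umbrella:Heidi, bag:Heidi
Event 2 (give bag: Heidi -> Victor). State: camera:Laura, umbrella:Heidi, bag:Victor
Event 3 (swap camera<->bag: now camera:Victor, bag:Laura). State: camera:Victor, umbrella:Heidi, bag:Laura
Event 4 (swap umbrella<->camera: now umbrella:Victor, camera:Heidi). State: camera:Heidi, umbrella:Victor, bag:Laura
Event 5 (give camera: Heidi -> Laura). State: camera:Laura, umbrella:Victor, bag:Laura
Event 6 (swap camera<->umbrella: now camera:Victor, umbrella:Laura). State: camera:Victor, umbrella:Laura, bag:Laura
Event 7 (swap umbrella<->camera: now umbrella:Victor, camera:Laura). State: camera:Laura, umbrella:Victor, bag:Laura
Event 8 (give camera: Laura -> Victor). State: camera:Victor, umbrella:Victor, bag:Laura
Event 9 (give camera: Victor -> Heidi). State: camera:Heidi, umbrella:Victor, bag:Laura

Final state: camera:Heidi, umbrella:Victor, bag:Laura
Victor holds: umbrella.

Answer: umbrella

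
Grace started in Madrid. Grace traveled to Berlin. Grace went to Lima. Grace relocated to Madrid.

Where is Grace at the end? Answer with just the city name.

Tracking Grace's location:
Start: Grace is in Madrid.
After move 1: Madrid -> Berlin. Grace is in Berlin.
After move 2: Berlin -> Lima. Grace is in Lima.
After move 3: Lima -> Madrid. Grace is in Madrid.

Answer: Madrid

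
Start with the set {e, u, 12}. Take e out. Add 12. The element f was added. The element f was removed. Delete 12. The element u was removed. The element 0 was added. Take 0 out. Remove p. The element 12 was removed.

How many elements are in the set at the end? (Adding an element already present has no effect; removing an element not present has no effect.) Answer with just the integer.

Answer: 0

Derivation:
Tracking the set through each operation:
Start: {12, e, u}
Event 1 (remove e): removed. Set: {12, u}
Event 2 (add 12): already present, no change. Set: {12, u}
Event 3 (add f): added. Set: {12, f, u}
Event 4 (remove f): removed. Set: {12, u}
Event 5 (remove 12): removed. Set: {u}
Event 6 (remove u): removed. Set: {}
Event 7 (add 0): added. Set: {0}
Event 8 (remove 0): removed. Set: {}
Event 9 (remove p): not present, no change. Set: {}
Event 10 (remove 12): not present, no change. Set: {}

Final set: {} (size 0)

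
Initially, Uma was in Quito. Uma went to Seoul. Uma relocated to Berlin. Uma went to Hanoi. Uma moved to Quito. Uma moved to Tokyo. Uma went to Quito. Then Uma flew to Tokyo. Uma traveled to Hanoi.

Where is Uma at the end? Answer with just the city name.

Tracking Uma's location:
Start: Uma is in Quito.
After move 1: Quito -> Seoul. Uma is in Seoul.
After move 2: Seoul -> Berlin. Uma is in Berlin.
After move 3: Berlin -> Hanoi. Uma is in Hanoi.
After move 4: Hanoi -> Quito. Uma is in Quito.
After move 5: Quito -> Tokyo. Uma is in Tokyo.
After move 6: Tokyo -> Quito. Uma is in Quito.
After move 7: Quito -> Tokyo. Uma is in Tokyo.
After move 8: Tokyo -> Hanoi. Uma is in Hanoi.

Answer: Hanoi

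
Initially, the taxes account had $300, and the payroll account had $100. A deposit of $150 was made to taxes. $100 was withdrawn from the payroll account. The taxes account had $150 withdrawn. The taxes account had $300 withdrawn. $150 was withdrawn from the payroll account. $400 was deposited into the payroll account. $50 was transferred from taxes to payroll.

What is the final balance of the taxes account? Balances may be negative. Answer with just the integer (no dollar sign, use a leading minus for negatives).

Tracking account balances step by step:
Start: taxes=300, payroll=100
Event 1 (deposit 150 to taxes): taxes: 300 + 150 = 450. Balances: taxes=450, payroll=100
Event 2 (withdraw 100 from payroll): payroll: 100 - 100 = 0. Balances: taxes=450, payroll=0
Event 3 (withdraw 150 from taxes): taxes: 450 - 150 = 300. Balances: taxes=300, payroll=0
Event 4 (withdraw 300 from taxes): taxes: 300 - 300 = 0. Balances: taxes=0, payroll=0
Event 5 (withdraw 150 from payroll): payroll: 0 - 150 = -150. Balances: taxes=0, payroll=-150
Event 6 (deposit 400 to payroll): payroll: -150 + 400 = 250. Balances: taxes=0, payroll=250
Event 7 (transfer 50 taxes -> payroll): taxes: 0 - 50 = -50, payroll: 250 + 50 = 300. Balances: taxes=-50, payroll=300

Final balance of taxes: -50

Answer: -50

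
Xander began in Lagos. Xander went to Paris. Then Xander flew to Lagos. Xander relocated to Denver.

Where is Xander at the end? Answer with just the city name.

Tracking Xander's location:
Start: Xander is in Lagos.
After move 1: Lagos -> Paris. Xander is in Paris.
After move 2: Paris -> Lagos. Xander is in Lagos.
After move 3: Lagos -> Denver. Xander is in Denver.

Answer: Denver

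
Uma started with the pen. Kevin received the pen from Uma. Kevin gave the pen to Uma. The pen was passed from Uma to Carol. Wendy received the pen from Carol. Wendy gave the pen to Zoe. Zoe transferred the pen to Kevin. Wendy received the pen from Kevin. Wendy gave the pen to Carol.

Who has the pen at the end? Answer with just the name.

Answer: Carol

Derivation:
Tracking the pen through each event:
Start: Uma has the pen.
After event 1: Kevin has the pen.
After event 2: Uma has the pen.
After event 3: Carol has the pen.
After event 4: Wendy has the pen.
After event 5: Zoe has the pen.
After event 6: Kevin has the pen.
After event 7: Wendy has the pen.
After event 8: Carol has the pen.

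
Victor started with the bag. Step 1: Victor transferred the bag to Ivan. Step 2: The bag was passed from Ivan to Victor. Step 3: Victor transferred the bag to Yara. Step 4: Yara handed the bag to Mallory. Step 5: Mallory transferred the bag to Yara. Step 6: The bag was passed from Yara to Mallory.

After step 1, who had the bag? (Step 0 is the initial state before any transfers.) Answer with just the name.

Answer: Ivan

Derivation:
Tracking the bag holder through step 1:
After step 0 (start): Victor
After step 1: Ivan

At step 1, the holder is Ivan.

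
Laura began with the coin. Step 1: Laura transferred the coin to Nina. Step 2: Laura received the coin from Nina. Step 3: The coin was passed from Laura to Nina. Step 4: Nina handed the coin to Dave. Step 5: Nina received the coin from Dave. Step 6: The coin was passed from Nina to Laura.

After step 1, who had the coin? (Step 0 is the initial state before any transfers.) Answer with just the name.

Answer: Nina

Derivation:
Tracking the coin holder through step 1:
After step 0 (start): Laura
After step 1: Nina

At step 1, the holder is Nina.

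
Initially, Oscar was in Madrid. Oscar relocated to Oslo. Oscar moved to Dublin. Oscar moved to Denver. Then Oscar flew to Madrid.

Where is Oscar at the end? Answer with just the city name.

Answer: Madrid

Derivation:
Tracking Oscar's location:
Start: Oscar is in Madrid.
After move 1: Madrid -> Oslo. Oscar is in Oslo.
After move 2: Oslo -> Dublin. Oscar is in Dublin.
After move 3: Dublin -> Denver. Oscar is in Denver.
After move 4: Denver -> Madrid. Oscar is in Madrid.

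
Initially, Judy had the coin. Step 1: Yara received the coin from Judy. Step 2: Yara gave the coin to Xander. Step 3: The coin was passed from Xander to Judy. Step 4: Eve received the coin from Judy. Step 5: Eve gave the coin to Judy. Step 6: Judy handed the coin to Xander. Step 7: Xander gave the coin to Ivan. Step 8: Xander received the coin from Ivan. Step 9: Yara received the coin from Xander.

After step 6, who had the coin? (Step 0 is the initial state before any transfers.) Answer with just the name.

Tracking the coin holder through step 6:
After step 0 (start): Judy
After step 1: Yara
After step 2: Xander
After step 3: Judy
After step 4: Eve
After step 5: Judy
After step 6: Xander

At step 6, the holder is Xander.

Answer: Xander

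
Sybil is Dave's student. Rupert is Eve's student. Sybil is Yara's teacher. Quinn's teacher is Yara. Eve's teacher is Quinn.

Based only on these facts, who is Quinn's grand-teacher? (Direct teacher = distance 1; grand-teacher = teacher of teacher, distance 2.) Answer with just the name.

Answer: Sybil

Derivation:
Reconstructing the teacher chain from the given facts:
  Dave -> Sybil -> Yara -> Quinn -> Eve -> Rupert
(each arrow means 'teacher of the next')
Positions in the chain (0 = top):
  position of Dave: 0
  position of Sybil: 1
  position of Yara: 2
  position of Quinn: 3
  position of Eve: 4
  position of Rupert: 5

Quinn is at position 3; the grand-teacher is 2 steps up the chain, i.e. position 1: Sybil.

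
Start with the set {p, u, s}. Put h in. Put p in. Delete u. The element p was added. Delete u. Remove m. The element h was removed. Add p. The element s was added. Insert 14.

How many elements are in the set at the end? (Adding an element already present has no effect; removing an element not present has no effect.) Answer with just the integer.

Answer: 3

Derivation:
Tracking the set through each operation:
Start: {p, s, u}
Event 1 (add h): added. Set: {h, p, s, u}
Event 2 (add p): already present, no change. Set: {h, p, s, u}
Event 3 (remove u): removed. Set: {h, p, s}
Event 4 (add p): already present, no change. Set: {h, p, s}
Event 5 (remove u): not present, no change. Set: {h, p, s}
Event 6 (remove m): not present, no change. Set: {h, p, s}
Event 7 (remove h): removed. Set: {p, s}
Event 8 (add p): already present, no change. Set: {p, s}
Event 9 (add s): already present, no change. Set: {p, s}
Event 10 (add 14): added. Set: {14, p, s}

Final set: {14, p, s} (size 3)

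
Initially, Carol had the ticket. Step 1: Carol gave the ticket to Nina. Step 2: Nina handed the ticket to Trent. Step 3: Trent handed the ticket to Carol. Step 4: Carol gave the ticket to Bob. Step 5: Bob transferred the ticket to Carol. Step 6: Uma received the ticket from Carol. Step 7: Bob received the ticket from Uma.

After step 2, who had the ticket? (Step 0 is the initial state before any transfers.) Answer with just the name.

Answer: Trent

Derivation:
Tracking the ticket holder through step 2:
After step 0 (start): Carol
After step 1: Nina
After step 2: Trent

At step 2, the holder is Trent.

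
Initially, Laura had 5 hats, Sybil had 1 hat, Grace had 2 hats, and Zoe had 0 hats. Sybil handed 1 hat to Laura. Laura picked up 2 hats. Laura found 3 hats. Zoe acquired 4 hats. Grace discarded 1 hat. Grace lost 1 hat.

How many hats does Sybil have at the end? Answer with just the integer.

Answer: 0

Derivation:
Tracking counts step by step:
Start: Laura=5, Sybil=1, Grace=2, Zoe=0
Event 1 (Sybil -> Laura, 1): Sybil: 1 -> 0, Laura: 5 -> 6. State: Laura=6, Sybil=0, Grace=2, Zoe=0
Event 2 (Laura +2): Laura: 6 -> 8. State: Laura=8, Sybil=0, Grace=2, Zoe=0
Event 3 (Laura +3): Laura: 8 -> 11. State: Laura=11, Sybil=0, Grace=2, Zoe=0
Event 4 (Zoe +4): Zoe: 0 -> 4. State: Laura=11, Sybil=0, Grace=2, Zoe=4
Event 5 (Grace -1): Grace: 2 -> 1. State: Laura=11, Sybil=0, Grace=1, Zoe=4
Event 6 (Grace -1): Grace: 1 -> 0. State: Laura=11, Sybil=0, Grace=0, Zoe=4

Sybil's final count: 0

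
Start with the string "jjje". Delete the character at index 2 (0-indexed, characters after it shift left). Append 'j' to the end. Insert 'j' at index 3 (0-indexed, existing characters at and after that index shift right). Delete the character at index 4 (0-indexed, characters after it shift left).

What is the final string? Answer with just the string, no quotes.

Answer: jjej

Derivation:
Applying each edit step by step:
Start: "jjje"
Op 1 (delete idx 2 = 'j'): "jjje" -> "jje"
Op 2 (append 'j'): "jje" -> "jjej"
Op 3 (insert 'j' at idx 3): "jjej" -> "jjejj"
Op 4 (delete idx 4 = 'j'): "jjejj" -> "jjej"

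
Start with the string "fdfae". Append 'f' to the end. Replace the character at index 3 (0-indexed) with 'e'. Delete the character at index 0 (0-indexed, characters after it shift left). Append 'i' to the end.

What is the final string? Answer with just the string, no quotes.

Answer: dfeefi

Derivation:
Applying each edit step by step:
Start: "fdfae"
Op 1 (append 'f'): "fdfae" -> "fdfaef"
Op 2 (replace idx 3: 'a' -> 'e'): "fdfaef" -> "fdfeef"
Op 3 (delete idx 0 = 'f'): "fdfeef" -> "dfeef"
Op 4 (append 'i'): "dfeef" -> "dfeefi"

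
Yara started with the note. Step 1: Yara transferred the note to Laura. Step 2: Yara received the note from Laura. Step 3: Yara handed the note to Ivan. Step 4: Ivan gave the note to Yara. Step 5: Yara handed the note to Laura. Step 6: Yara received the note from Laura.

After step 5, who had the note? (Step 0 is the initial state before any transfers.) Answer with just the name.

Tracking the note holder through step 5:
After step 0 (start): Yara
After step 1: Laura
After step 2: Yara
After step 3: Ivan
After step 4: Yara
After step 5: Laura

At step 5, the holder is Laura.

Answer: Laura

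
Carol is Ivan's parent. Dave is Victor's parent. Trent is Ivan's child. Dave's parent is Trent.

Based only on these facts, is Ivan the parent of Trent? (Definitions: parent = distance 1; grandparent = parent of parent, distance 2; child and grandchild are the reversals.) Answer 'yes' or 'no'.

Reconstructing the parent chain from the given facts:
  Carol -> Ivan -> Trent -> Dave -> Victor
(each arrow means 'parent of the next')
Positions in the chain (0 = top):
  position of Carol: 0
  position of Ivan: 1
  position of Trent: 2
  position of Dave: 3
  position of Victor: 4

Ivan is at position 1, Trent is at position 2; signed distance (j - i) = 1.
'parent' requires j - i = 1. Actual distance is 1, so the relation HOLDS.

Answer: yes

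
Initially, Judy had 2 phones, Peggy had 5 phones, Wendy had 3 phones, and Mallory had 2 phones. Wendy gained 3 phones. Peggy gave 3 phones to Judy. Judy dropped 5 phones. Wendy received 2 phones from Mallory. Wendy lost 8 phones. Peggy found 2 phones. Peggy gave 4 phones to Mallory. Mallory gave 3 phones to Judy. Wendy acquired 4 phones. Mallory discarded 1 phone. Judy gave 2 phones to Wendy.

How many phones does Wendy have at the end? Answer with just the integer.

Tracking counts step by step:
Start: Judy=2, Peggy=5, Wendy=3, Mallory=2
Event 1 (Wendy +3): Wendy: 3 -> 6. State: Judy=2, Peggy=5, Wendy=6, Mallory=2
Event 2 (Peggy -> Judy, 3): Peggy: 5 -> 2, Judy: 2 -> 5. State: Judy=5, Peggy=2, Wendy=6, Mallory=2
Event 3 (Judy -5): Judy: 5 -> 0. State: Judy=0, Peggy=2, Wendy=6, Mallory=2
Event 4 (Mallory -> Wendy, 2): Mallory: 2 -> 0, Wendy: 6 -> 8. State: Judy=0, Peggy=2, Wendy=8, Mallory=0
Event 5 (Wendy -8): Wendy: 8 -> 0. State: Judy=0, Peggy=2, Wendy=0, Mallory=0
Event 6 (Peggy +2): Peggy: 2 -> 4. State: Judy=0, Peggy=4, Wendy=0, Mallory=0
Event 7 (Peggy -> Mallory, 4): Peggy: 4 -> 0, Mallory: 0 -> 4. State: Judy=0, Peggy=0, Wendy=0, Mallory=4
Event 8 (Mallory -> Judy, 3): Mallory: 4 -> 1, Judy: 0 -> 3. State: Judy=3, Peggy=0, Wendy=0, Mallory=1
Event 9 (Wendy +4): Wendy: 0 -> 4. State: Judy=3, Peggy=0, Wendy=4, Mallory=1
Event 10 (Mallory -1): Mallory: 1 -> 0. State: Judy=3, Peggy=0, Wendy=4, Mallory=0
Event 11 (Judy -> Wendy, 2): Judy: 3 -> 1, Wendy: 4 -> 6. State: Judy=1, Peggy=0, Wendy=6, Mallory=0

Wendy's final count: 6

Answer: 6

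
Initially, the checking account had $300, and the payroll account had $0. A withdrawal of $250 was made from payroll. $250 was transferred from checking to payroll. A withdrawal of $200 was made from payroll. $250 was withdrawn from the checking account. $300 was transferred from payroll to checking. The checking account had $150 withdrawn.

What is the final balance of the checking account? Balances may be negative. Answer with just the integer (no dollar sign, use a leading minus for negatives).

Tracking account balances step by step:
Start: checking=300, payroll=0
Event 1 (withdraw 250 from payroll): payroll: 0 - 250 = -250. Balances: checking=300, payroll=-250
Event 2 (transfer 250 checking -> payroll): checking: 300 - 250 = 50, payroll: -250 + 250 = 0. Balances: checking=50, payroll=0
Event 3 (withdraw 200 from payroll): payroll: 0 - 200 = -200. Balances: checking=50, payroll=-200
Event 4 (withdraw 250 from checking): checking: 50 - 250 = -200. Balances: checking=-200, payroll=-200
Event 5 (transfer 300 payroll -> checking): payroll: -200 - 300 = -500, checking: -200 + 300 = 100. Balances: checking=100, payroll=-500
Event 6 (withdraw 150 from checking): checking: 100 - 150 = -50. Balances: checking=-50, payroll=-500

Final balance of checking: -50

Answer: -50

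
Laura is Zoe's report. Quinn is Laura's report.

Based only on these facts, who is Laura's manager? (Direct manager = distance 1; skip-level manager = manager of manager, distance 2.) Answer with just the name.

Reconstructing the manager chain from the given facts:
  Zoe -> Laura -> Quinn
(each arrow means 'manager of the next')
Positions in the chain (0 = top):
  position of Zoe: 0
  position of Laura: 1
  position of Quinn: 2

Laura is at position 1; the manager is 1 step up the chain, i.e. position 0: Zoe.

Answer: Zoe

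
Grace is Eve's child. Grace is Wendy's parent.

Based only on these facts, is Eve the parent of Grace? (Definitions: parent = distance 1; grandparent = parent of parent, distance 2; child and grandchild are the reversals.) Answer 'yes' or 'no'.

Reconstructing the parent chain from the given facts:
  Eve -> Grace -> Wendy
(each arrow means 'parent of the next')
Positions in the chain (0 = top):
  position of Eve: 0
  position of Grace: 1
  position of Wendy: 2

Eve is at position 0, Grace is at position 1; signed distance (j - i) = 1.
'parent' requires j - i = 1. Actual distance is 1, so the relation HOLDS.

Answer: yes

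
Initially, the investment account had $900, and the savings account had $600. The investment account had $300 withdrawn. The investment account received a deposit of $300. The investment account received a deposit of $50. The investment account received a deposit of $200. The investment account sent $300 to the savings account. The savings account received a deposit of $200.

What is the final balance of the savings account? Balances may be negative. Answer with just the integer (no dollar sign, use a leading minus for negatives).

Answer: 1100

Derivation:
Tracking account balances step by step:
Start: investment=900, savings=600
Event 1 (withdraw 300 from investment): investment: 900 - 300 = 600. Balances: investment=600, savings=600
Event 2 (deposit 300 to investment): investment: 600 + 300 = 900. Balances: investment=900, savings=600
Event 3 (deposit 50 to investment): investment: 900 + 50 = 950. Balances: investment=950, savings=600
Event 4 (deposit 200 to investment): investment: 950 + 200 = 1150. Balances: investment=1150, savings=600
Event 5 (transfer 300 investment -> savings): investment: 1150 - 300 = 850, savings: 600 + 300 = 900. Balances: investment=850, savings=900
Event 6 (deposit 200 to savings): savings: 900 + 200 = 1100. Balances: investment=850, savings=1100

Final balance of savings: 1100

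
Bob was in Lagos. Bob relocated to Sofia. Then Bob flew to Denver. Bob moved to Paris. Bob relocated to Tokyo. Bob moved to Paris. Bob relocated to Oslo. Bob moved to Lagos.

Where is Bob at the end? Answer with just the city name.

Answer: Lagos

Derivation:
Tracking Bob's location:
Start: Bob is in Lagos.
After move 1: Lagos -> Sofia. Bob is in Sofia.
After move 2: Sofia -> Denver. Bob is in Denver.
After move 3: Denver -> Paris. Bob is in Paris.
After move 4: Paris -> Tokyo. Bob is in Tokyo.
After move 5: Tokyo -> Paris. Bob is in Paris.
After move 6: Paris -> Oslo. Bob is in Oslo.
After move 7: Oslo -> Lagos. Bob is in Lagos.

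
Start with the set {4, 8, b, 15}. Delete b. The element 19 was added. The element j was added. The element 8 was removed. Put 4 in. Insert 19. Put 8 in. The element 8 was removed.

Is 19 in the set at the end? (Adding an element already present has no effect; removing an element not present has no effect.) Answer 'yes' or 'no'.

Answer: yes

Derivation:
Tracking the set through each operation:
Start: {15, 4, 8, b}
Event 1 (remove b): removed. Set: {15, 4, 8}
Event 2 (add 19): added. Set: {15, 19, 4, 8}
Event 3 (add j): added. Set: {15, 19, 4, 8, j}
Event 4 (remove 8): removed. Set: {15, 19, 4, j}
Event 5 (add 4): already present, no change. Set: {15, 19, 4, j}
Event 6 (add 19): already present, no change. Set: {15, 19, 4, j}
Event 7 (add 8): added. Set: {15, 19, 4, 8, j}
Event 8 (remove 8): removed. Set: {15, 19, 4, j}

Final set: {15, 19, 4, j} (size 4)
19 is in the final set.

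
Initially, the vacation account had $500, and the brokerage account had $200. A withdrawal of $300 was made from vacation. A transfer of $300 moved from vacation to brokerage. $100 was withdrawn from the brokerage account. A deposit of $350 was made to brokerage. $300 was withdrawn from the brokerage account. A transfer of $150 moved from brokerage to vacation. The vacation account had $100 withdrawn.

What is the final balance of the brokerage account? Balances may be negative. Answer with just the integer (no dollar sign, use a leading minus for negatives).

Answer: 300

Derivation:
Tracking account balances step by step:
Start: vacation=500, brokerage=200
Event 1 (withdraw 300 from vacation): vacation: 500 - 300 = 200. Balances: vacation=200, brokerage=200
Event 2 (transfer 300 vacation -> brokerage): vacation: 200 - 300 = -100, brokerage: 200 + 300 = 500. Balances: vacation=-100, brokerage=500
Event 3 (withdraw 100 from brokerage): brokerage: 500 - 100 = 400. Balances: vacation=-100, brokerage=400
Event 4 (deposit 350 to brokerage): brokerage: 400 + 350 = 750. Balances: vacation=-100, brokerage=750
Event 5 (withdraw 300 from brokerage): brokerage: 750 - 300 = 450. Balances: vacation=-100, brokerage=450
Event 6 (transfer 150 brokerage -> vacation): brokerage: 450 - 150 = 300, vacation: -100 + 150 = 50. Balances: vacation=50, brokerage=300
Event 7 (withdraw 100 from vacation): vacation: 50 - 100 = -50. Balances: vacation=-50, brokerage=300

Final balance of brokerage: 300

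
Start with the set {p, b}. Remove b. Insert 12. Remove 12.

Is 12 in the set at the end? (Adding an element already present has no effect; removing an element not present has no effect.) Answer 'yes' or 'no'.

Tracking the set through each operation:
Start: {b, p}
Event 1 (remove b): removed. Set: {p}
Event 2 (add 12): added. Set: {12, p}
Event 3 (remove 12): removed. Set: {p}

Final set: {p} (size 1)
12 is NOT in the final set.

Answer: no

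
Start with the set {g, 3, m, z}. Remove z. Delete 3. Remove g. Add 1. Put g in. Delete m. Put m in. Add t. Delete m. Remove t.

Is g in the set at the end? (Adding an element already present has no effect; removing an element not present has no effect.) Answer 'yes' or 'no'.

Tracking the set through each operation:
Start: {3, g, m, z}
Event 1 (remove z): removed. Set: {3, g, m}
Event 2 (remove 3): removed. Set: {g, m}
Event 3 (remove g): removed. Set: {m}
Event 4 (add 1): added. Set: {1, m}
Event 5 (add g): added. Set: {1, g, m}
Event 6 (remove m): removed. Set: {1, g}
Event 7 (add m): added. Set: {1, g, m}
Event 8 (add t): added. Set: {1, g, m, t}
Event 9 (remove m): removed. Set: {1, g, t}
Event 10 (remove t): removed. Set: {1, g}

Final set: {1, g} (size 2)
g is in the final set.

Answer: yes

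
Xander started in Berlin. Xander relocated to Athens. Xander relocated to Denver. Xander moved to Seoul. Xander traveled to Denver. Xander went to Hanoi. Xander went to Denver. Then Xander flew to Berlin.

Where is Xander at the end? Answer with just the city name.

Answer: Berlin

Derivation:
Tracking Xander's location:
Start: Xander is in Berlin.
After move 1: Berlin -> Athens. Xander is in Athens.
After move 2: Athens -> Denver. Xander is in Denver.
After move 3: Denver -> Seoul. Xander is in Seoul.
After move 4: Seoul -> Denver. Xander is in Denver.
After move 5: Denver -> Hanoi. Xander is in Hanoi.
After move 6: Hanoi -> Denver. Xander is in Denver.
After move 7: Denver -> Berlin. Xander is in Berlin.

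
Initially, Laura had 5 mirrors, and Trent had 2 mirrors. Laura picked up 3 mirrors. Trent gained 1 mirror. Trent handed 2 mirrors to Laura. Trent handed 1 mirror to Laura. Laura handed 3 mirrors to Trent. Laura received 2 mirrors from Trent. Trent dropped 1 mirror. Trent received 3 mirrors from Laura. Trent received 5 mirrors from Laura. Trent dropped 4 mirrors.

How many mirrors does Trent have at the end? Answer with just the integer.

Tracking counts step by step:
Start: Laura=5, Trent=2
Event 1 (Laura +3): Laura: 5 -> 8. State: Laura=8, Trent=2
Event 2 (Trent +1): Trent: 2 -> 3. State: Laura=8, Trent=3
Event 3 (Trent -> Laura, 2): Trent: 3 -> 1, Laura: 8 -> 10. State: Laura=10, Trent=1
Event 4 (Trent -> Laura, 1): Trent: 1 -> 0, Laura: 10 -> 11. State: Laura=11, Trent=0
Event 5 (Laura -> Trent, 3): Laura: 11 -> 8, Trent: 0 -> 3. State: Laura=8, Trent=3
Event 6 (Trent -> Laura, 2): Trent: 3 -> 1, Laura: 8 -> 10. State: Laura=10, Trent=1
Event 7 (Trent -1): Trent: 1 -> 0. State: Laura=10, Trent=0
Event 8 (Laura -> Trent, 3): Laura: 10 -> 7, Trent: 0 -> 3. State: Laura=7, Trent=3
Event 9 (Laura -> Trent, 5): Laura: 7 -> 2, Trent: 3 -> 8. State: Laura=2, Trent=8
Event 10 (Trent -4): Trent: 8 -> 4. State: Laura=2, Trent=4

Trent's final count: 4

Answer: 4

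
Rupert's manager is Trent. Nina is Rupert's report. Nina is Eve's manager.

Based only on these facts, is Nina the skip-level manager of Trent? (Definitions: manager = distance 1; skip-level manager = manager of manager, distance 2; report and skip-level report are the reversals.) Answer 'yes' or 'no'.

Reconstructing the manager chain from the given facts:
  Trent -> Rupert -> Nina -> Eve
(each arrow means 'manager of the next')
Positions in the chain (0 = top):
  position of Trent: 0
  position of Rupert: 1
  position of Nina: 2
  position of Eve: 3

Nina is at position 2, Trent is at position 0; signed distance (j - i) = -2.
'skip-level manager' requires j - i = 2. Actual distance is -2, so the relation does NOT hold.

Answer: no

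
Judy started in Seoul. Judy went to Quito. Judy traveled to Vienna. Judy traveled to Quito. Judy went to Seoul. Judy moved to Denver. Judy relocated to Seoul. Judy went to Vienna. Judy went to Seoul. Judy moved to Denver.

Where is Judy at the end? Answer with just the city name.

Answer: Denver

Derivation:
Tracking Judy's location:
Start: Judy is in Seoul.
After move 1: Seoul -> Quito. Judy is in Quito.
After move 2: Quito -> Vienna. Judy is in Vienna.
After move 3: Vienna -> Quito. Judy is in Quito.
After move 4: Quito -> Seoul. Judy is in Seoul.
After move 5: Seoul -> Denver. Judy is in Denver.
After move 6: Denver -> Seoul. Judy is in Seoul.
After move 7: Seoul -> Vienna. Judy is in Vienna.
After move 8: Vienna -> Seoul. Judy is in Seoul.
After move 9: Seoul -> Denver. Judy is in Denver.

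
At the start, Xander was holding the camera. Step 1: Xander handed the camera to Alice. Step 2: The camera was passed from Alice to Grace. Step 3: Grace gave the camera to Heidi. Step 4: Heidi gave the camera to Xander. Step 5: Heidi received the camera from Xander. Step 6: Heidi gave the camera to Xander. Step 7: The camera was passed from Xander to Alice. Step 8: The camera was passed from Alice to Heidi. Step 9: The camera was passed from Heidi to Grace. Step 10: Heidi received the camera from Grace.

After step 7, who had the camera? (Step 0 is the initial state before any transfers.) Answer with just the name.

Tracking the camera holder through step 7:
After step 0 (start): Xander
After step 1: Alice
After step 2: Grace
After step 3: Heidi
After step 4: Xander
After step 5: Heidi
After step 6: Xander
After step 7: Alice

At step 7, the holder is Alice.

Answer: Alice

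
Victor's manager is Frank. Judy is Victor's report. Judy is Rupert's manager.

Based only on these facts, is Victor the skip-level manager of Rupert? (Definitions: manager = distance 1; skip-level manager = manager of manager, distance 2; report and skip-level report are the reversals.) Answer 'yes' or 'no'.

Answer: yes

Derivation:
Reconstructing the manager chain from the given facts:
  Frank -> Victor -> Judy -> Rupert
(each arrow means 'manager of the next')
Positions in the chain (0 = top):
  position of Frank: 0
  position of Victor: 1
  position of Judy: 2
  position of Rupert: 3

Victor is at position 1, Rupert is at position 3; signed distance (j - i) = 2.
'skip-level manager' requires j - i = 2. Actual distance is 2, so the relation HOLDS.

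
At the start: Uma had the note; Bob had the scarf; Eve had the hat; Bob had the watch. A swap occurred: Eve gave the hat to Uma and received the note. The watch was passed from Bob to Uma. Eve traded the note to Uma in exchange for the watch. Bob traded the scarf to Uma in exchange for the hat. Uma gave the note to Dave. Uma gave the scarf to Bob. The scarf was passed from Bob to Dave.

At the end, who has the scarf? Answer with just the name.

Tracking all object holders:
Start: note:Uma, scarf:Bob, hat:Eve, watch:Bob
Event 1 (swap hat<->note: now hat:Uma, note:Eve). State: note:Eve, scarf:Bob, hat:Uma, watch:Bob
Event 2 (give watch: Bob -> Uma). State: note:Eve, scarf:Bob, hat:Uma, watch:Uma
Event 3 (swap note<->watch: now note:Uma, watch:Eve). State: note:Uma, scarf:Bob, hat:Uma, watch:Eve
Event 4 (swap scarf<->hat: now scarf:Uma, hat:Bob). State: note:Uma, scarf:Uma, hat:Bob, watch:Eve
Event 5 (give note: Uma -> Dave). State: note:Dave, scarf:Uma, hat:Bob, watch:Eve
Event 6 (give scarf: Uma -> Bob). State: note:Dave, scarf:Bob, hat:Bob, watch:Eve
Event 7 (give scarf: Bob -> Dave). State: note:Dave, scarf:Dave, hat:Bob, watch:Eve

Final state: note:Dave, scarf:Dave, hat:Bob, watch:Eve
The scarf is held by Dave.

Answer: Dave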